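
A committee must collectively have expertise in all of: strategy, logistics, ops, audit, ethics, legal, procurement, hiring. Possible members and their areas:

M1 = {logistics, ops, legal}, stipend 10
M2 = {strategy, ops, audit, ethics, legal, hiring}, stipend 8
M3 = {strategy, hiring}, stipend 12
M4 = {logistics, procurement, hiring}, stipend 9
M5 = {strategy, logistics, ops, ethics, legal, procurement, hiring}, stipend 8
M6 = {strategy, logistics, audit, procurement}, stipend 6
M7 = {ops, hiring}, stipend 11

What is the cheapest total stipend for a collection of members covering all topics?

14

M2, M6 cover every topic at stipend 8 + 6 = 14.
Any cover uses at least 2 members; among all covering selections none totals below 14.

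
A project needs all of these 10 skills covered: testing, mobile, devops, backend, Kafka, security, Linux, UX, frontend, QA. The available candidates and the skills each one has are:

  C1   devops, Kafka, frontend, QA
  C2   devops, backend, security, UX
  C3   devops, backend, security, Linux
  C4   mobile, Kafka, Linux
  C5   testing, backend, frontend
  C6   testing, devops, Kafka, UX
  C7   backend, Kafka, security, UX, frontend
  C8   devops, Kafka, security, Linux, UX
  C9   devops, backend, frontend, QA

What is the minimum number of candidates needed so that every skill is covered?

C1, C2, C4, C5 together cover {testing, mobile, devops, backend, Kafka, security, Linux, UX, frontend, QA} — every skill.
No 3 of the 9 candidates cover everything (all 84 triples fall short), so 4 is minimum.

4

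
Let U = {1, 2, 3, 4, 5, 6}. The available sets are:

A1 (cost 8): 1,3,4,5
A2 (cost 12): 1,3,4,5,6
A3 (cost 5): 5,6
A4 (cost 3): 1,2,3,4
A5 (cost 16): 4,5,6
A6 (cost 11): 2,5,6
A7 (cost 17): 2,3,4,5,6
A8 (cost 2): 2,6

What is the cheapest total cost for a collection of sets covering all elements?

8

A3, A4 cover every element at cost 5 + 3 = 8.
Any cover uses at least 2 sets; among all covering selections none totals below 8.
Greedy by coverage-per-cost would pick A4, A8, A3 for 10 — worse than the optimum 8.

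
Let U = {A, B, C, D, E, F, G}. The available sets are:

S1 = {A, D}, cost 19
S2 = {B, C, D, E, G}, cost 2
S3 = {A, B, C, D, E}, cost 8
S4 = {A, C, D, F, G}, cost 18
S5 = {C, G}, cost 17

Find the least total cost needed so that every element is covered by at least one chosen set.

20

S2, S4 cover every element at cost 2 + 18 = 20.
Any cover uses at least 2 sets; among all covering selections none totals below 20.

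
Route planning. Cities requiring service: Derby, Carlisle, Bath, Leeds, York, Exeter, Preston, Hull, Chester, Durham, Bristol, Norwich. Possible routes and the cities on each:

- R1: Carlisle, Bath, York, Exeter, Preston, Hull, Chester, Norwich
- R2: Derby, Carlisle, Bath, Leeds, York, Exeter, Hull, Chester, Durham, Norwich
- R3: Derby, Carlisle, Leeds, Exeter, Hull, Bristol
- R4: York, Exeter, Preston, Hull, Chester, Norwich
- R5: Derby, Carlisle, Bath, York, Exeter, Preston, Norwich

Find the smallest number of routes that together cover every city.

3

R1, R2, R3 together cover {Derby, Carlisle, Bath, Leeds, York, Exeter, Preston, Hull, Chester, Durham, Bristol, Norwich} — every city.
No 2 of the 5 routes cover everything (all 10 pairs fall short), so 3 is minimum.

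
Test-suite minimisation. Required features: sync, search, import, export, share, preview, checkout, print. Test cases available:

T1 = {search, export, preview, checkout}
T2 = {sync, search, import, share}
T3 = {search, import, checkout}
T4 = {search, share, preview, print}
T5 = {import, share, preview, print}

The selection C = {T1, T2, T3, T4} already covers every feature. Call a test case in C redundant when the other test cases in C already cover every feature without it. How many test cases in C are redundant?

1

Drop T1: export uncovered — not redundant.
Drop T2: sync uncovered — not redundant.
Drop T3: the rest still cover every feature — redundant.
Drop T4: print uncovered — not redundant.
1 redundant: T3.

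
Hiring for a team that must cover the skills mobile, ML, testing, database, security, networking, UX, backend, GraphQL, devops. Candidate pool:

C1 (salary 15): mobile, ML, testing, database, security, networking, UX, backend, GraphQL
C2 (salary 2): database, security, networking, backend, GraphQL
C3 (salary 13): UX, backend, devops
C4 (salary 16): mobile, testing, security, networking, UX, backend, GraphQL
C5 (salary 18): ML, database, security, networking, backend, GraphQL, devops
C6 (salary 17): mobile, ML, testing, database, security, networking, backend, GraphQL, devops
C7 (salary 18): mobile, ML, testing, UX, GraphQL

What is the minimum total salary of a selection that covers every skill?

C1, C3 cover every skill at salary 15 + 13 = 28.
Any cover uses at least 2 candidates; among all covering selections none totals below 28.
Greedy by coverage-per-salary would pick C2, C1, C3 for 30 — worse than the optimum 28.

28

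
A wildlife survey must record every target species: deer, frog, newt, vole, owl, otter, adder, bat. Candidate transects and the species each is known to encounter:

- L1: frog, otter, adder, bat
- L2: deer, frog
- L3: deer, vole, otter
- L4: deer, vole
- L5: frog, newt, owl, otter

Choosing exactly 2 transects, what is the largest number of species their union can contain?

6

Choosing L1, L3 covers {deer, frog, vole, otter, adder, bat} — 6 species.
No choice of 2 transects does better; here newt, owl are left uncovered.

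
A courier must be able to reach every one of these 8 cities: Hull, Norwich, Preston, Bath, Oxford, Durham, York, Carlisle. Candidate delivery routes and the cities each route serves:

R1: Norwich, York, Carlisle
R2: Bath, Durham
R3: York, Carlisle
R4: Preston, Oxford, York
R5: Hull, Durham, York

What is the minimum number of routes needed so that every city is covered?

R1, R2, R4, R5 together cover {Hull, Norwich, Preston, Bath, Oxford, Durham, York, Carlisle} — every city.
No 3 of the 5 routes cover everything (all 10 triples fall short), so 4 is minimum.

4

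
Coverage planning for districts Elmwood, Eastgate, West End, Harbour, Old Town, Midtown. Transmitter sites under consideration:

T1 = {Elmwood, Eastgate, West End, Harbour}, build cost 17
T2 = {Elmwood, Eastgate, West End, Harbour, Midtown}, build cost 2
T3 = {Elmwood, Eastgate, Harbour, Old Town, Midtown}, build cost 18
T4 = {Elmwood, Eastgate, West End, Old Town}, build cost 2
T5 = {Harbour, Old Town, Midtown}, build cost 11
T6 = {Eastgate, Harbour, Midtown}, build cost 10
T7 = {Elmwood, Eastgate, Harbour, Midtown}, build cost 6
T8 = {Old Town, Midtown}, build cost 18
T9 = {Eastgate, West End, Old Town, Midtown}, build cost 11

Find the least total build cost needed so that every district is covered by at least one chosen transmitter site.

T2, T4 cover every district at build cost 2 + 2 = 4.
Any cover uses at least 2 transmitter sites; among all covering selections none totals below 4.

4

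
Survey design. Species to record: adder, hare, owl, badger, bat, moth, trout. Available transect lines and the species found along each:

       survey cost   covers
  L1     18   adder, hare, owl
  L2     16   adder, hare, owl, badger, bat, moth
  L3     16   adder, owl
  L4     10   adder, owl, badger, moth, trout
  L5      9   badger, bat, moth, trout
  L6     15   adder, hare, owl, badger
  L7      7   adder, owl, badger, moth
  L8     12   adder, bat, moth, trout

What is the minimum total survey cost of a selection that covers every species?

24

L5, L6 cover every species at survey cost 9 + 15 = 24.
Any cover uses at least 2 transects; among all covering selections none totals below 24.
Greedy by coverage-per-survey cost would pick L7, L5, L6 for 31 — worse than the optimum 24.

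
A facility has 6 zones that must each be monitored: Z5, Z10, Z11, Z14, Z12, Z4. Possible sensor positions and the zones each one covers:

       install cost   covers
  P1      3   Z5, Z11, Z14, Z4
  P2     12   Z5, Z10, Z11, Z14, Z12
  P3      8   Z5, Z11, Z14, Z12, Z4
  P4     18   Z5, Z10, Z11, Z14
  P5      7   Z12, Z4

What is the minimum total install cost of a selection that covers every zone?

P1, P2 cover every zone at install cost 3 + 12 = 15.
Any cover uses at least 2 sensor positions; among all covering selections none totals below 15.

15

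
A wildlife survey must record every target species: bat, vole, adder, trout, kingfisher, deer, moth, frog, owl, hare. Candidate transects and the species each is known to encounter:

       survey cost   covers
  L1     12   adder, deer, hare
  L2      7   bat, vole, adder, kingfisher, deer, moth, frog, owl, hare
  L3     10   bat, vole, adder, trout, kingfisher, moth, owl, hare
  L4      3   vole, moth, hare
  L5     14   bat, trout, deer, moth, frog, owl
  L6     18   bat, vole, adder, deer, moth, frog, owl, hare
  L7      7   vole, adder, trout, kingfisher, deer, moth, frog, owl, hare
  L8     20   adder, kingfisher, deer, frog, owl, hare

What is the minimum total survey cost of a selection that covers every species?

14

L2, L7 cover every species at survey cost 7 + 7 = 14.
Any cover uses at least 2 transects; among all covering selections none totals below 14.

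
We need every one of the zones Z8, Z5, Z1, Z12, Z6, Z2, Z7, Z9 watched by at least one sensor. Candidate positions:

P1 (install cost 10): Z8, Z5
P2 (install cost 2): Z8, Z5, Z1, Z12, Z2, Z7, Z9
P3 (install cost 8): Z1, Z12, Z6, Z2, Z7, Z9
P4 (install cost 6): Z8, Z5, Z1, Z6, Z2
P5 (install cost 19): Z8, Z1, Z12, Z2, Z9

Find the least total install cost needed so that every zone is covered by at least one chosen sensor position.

8

P2, P4 cover every zone at install cost 2 + 6 = 8.
Any cover uses at least 2 sensor positions; among all covering selections none totals below 8.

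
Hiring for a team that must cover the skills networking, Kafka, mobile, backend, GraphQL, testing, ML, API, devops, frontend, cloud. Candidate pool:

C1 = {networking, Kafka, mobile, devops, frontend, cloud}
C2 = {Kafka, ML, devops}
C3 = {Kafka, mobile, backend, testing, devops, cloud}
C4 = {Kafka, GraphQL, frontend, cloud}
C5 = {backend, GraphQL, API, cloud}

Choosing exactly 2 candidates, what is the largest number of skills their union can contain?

Choosing C1, C5 covers {networking, Kafka, mobile, backend, GraphQL, API, devops, frontend, cloud} — 9 skills.
No choice of 2 candidates does better; here testing, ML are left uncovered.

9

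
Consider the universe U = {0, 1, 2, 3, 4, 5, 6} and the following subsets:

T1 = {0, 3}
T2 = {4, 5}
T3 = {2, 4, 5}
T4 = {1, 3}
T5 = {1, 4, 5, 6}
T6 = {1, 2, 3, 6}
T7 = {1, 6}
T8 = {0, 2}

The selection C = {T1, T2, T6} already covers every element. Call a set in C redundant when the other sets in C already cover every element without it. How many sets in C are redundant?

0

Drop T1: 0 uncovered — not redundant.
Drop T2: 4, 5 uncovered — not redundant.
Drop T6: 1, 2, 6 uncovered — not redundant.
None of the sets in C is redundant.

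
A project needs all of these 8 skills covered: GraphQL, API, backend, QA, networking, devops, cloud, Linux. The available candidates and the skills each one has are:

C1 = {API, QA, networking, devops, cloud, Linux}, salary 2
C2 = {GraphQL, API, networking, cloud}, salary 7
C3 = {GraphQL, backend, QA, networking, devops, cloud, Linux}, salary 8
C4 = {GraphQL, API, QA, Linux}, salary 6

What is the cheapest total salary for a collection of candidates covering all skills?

10

C1, C3 cover every skill at salary 2 + 8 = 10.
Any cover uses at least 2 candidates; among all covering selections none totals below 10.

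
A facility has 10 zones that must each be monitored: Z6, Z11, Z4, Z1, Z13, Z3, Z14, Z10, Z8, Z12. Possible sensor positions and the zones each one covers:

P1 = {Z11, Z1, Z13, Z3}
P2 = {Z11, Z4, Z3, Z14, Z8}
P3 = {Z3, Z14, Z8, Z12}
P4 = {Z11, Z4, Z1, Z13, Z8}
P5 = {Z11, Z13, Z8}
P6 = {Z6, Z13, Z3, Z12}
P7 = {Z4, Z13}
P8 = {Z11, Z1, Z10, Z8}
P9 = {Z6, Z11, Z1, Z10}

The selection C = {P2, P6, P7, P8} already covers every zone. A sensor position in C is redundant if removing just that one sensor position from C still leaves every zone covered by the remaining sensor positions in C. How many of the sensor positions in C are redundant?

Drop P2: Z14 uncovered — not redundant.
Drop P6: Z6, Z12 uncovered — not redundant.
Drop P7: the rest still cover every zone — redundant.
Drop P8: Z1, Z10 uncovered — not redundant.
1 redundant: P7.

1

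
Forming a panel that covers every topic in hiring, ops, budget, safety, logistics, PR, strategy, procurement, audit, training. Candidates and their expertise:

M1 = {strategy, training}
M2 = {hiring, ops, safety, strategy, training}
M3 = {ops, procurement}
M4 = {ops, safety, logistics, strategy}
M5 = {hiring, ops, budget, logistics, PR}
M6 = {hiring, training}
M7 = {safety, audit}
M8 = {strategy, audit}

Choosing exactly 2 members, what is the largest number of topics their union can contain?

Choosing M2, M5 covers {hiring, ops, budget, safety, logistics, PR, strategy, training} — 8 topics.
No choice of 2 members does better; here procurement, audit are left uncovered.

8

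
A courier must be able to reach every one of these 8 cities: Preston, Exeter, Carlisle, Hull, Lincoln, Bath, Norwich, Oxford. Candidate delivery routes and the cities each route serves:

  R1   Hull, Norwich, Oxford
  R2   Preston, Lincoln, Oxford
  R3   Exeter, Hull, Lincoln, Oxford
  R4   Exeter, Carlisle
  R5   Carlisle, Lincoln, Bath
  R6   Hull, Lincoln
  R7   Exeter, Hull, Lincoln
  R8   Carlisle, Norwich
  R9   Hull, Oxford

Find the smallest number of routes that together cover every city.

R1, R2, R3, R5 together cover {Preston, Exeter, Carlisle, Hull, Lincoln, Bath, Norwich, Oxford} — every city.
No 3 of the 9 routes cover everything (all 84 triples fall short), so 4 is minimum.

4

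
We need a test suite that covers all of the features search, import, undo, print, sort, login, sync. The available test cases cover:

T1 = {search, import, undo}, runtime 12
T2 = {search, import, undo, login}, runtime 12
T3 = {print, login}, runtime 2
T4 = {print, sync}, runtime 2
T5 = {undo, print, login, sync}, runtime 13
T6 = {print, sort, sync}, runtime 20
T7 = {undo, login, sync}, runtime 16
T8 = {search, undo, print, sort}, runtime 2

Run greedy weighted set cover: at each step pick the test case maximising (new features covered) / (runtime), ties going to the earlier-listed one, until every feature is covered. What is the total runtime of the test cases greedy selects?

18

Pick 1: T8 adds 4 new (search, undo, print, sort) at runtime 2 (ratio 4/2).
Pick 2: T3 adds 1 new (login) at runtime 2 (ratio 1/2).
Pick 3: T4 adds 1 new (sync) at runtime 2 (ratio 1/2).
Pick 4: T1 adds 1 new (import) at runtime 12 (ratio 1/12).
Greedy total runtime: 2 + 2 + 2 + 12 = 18. (The true optimum is 16, so greedy overshoots here.)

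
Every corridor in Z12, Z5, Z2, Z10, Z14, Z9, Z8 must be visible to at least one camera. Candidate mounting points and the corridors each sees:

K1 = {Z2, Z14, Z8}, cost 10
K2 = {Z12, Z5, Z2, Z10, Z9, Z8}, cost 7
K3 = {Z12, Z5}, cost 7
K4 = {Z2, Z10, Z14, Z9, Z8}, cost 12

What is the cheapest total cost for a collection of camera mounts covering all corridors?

K1, K2 cover every corridor at cost 10 + 7 = 17.
Any cover uses at least 2 camera mounts; among all covering selections none totals below 17.

17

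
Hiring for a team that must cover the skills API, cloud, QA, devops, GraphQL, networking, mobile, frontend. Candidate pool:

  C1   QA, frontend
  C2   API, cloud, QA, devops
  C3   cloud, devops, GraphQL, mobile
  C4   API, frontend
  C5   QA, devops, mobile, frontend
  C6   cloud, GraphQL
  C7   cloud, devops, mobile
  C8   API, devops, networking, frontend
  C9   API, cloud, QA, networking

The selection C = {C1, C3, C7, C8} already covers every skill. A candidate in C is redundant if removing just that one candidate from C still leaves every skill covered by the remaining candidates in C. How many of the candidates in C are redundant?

Drop C1: QA uncovered — not redundant.
Drop C3: GraphQL uncovered — not redundant.
Drop C7: the rest still cover every skill — redundant.
Drop C8: API, networking uncovered — not redundant.
1 redundant: C7.

1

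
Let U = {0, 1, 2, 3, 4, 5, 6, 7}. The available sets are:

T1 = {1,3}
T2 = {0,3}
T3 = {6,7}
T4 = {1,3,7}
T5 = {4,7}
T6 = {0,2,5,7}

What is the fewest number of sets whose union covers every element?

4

T1, T3, T5, T6 together cover {0, 1, 2, 3, 4, 5, 6, 7} — every element.
No 3 of the 6 sets cover everything (all 20 triples fall short), so 4 is minimum.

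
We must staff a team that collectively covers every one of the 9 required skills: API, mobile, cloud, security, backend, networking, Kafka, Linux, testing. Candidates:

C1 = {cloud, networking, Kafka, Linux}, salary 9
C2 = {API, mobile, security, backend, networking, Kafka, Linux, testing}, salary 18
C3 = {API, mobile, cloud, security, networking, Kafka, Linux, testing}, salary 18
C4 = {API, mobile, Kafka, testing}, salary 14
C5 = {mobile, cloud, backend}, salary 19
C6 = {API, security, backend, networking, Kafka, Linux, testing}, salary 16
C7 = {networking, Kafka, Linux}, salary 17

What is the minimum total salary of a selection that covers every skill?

27

C1, C2 cover every skill at salary 9 + 18 = 27.
Any cover uses at least 2 candidates; among all covering selections none totals below 27.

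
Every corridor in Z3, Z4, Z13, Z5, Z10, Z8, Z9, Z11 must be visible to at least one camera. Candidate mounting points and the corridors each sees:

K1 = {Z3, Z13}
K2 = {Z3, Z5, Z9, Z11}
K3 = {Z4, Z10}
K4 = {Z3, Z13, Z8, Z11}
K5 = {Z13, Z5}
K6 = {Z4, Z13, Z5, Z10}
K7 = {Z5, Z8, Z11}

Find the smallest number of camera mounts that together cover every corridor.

K2, K3, K4 together cover {Z3, Z4, Z13, Z5, Z10, Z8, Z9, Z11} — every corridor.
No 2 of the 7 camera mounts cover everything (all 21 pairs fall short), so 3 is minimum.

3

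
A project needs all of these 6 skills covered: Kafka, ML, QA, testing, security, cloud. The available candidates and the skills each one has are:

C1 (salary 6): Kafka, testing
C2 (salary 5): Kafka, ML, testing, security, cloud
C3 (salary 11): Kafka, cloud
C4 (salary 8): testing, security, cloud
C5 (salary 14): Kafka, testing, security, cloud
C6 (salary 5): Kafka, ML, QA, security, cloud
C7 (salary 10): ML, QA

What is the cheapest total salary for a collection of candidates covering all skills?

C2, C6 cover every skill at salary 5 + 5 = 10.
Any cover uses at least 2 candidates; among all covering selections none totals below 10.

10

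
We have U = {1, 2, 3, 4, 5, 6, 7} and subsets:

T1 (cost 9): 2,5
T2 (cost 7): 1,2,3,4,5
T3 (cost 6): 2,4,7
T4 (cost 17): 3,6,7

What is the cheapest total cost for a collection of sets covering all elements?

24

T2, T4 cover every element at cost 7 + 17 = 24.
Any cover uses at least 2 sets; among all covering selections none totals below 24.
Greedy by coverage-per-cost would pick T2, T3, T4 for 30 — worse than the optimum 24.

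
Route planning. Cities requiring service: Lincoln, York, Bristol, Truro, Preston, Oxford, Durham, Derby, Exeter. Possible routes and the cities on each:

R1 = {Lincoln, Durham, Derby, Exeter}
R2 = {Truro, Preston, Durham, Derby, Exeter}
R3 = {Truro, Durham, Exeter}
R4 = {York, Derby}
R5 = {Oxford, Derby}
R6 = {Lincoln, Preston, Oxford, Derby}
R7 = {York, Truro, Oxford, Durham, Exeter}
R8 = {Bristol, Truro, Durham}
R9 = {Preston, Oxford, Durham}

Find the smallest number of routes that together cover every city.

3

R6, R7, R8 together cover {Lincoln, York, Bristol, Truro, Preston, Oxford, Durham, Derby, Exeter} — every city.
No 2 of the 9 routes cover everything (all 36 pairs fall short), so 3 is minimum.
Greedy (largest uncovered first) would take R2, R6, R4, R8 — 4 routes — but 3 suffice.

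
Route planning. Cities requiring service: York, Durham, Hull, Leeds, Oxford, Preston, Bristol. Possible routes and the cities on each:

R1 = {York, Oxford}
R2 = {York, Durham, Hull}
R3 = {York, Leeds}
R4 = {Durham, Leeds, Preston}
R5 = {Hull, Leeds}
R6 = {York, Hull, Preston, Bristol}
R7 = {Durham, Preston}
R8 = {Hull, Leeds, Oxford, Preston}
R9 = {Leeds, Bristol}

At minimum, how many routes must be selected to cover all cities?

3

R1, R4, R6 together cover {York, Durham, Hull, Leeds, Oxford, Preston, Bristol} — every city.
No 2 of the 9 routes cover everything (all 36 pairs fall short), so 3 is minimum.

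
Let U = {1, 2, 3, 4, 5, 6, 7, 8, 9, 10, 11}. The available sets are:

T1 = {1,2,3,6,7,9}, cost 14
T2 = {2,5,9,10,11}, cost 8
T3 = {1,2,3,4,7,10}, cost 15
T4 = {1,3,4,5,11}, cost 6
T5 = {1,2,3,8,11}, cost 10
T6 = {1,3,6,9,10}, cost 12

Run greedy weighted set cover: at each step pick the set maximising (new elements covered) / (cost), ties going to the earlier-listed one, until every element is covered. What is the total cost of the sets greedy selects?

Pick 1: T4 adds 5 new (1, 3, 4, 5, 11) at cost 6 (ratio 5/6).
Pick 2: T2 adds 3 new (2, 9, 10) at cost 8 (ratio 3/8).
Pick 3: T1 adds 2 new (6, 7) at cost 14 (ratio 2/14).
Pick 4: T5 adds 1 new (8) at cost 10 (ratio 1/10).
Greedy total cost: 6 + 8 + 14 + 10 = 38.

38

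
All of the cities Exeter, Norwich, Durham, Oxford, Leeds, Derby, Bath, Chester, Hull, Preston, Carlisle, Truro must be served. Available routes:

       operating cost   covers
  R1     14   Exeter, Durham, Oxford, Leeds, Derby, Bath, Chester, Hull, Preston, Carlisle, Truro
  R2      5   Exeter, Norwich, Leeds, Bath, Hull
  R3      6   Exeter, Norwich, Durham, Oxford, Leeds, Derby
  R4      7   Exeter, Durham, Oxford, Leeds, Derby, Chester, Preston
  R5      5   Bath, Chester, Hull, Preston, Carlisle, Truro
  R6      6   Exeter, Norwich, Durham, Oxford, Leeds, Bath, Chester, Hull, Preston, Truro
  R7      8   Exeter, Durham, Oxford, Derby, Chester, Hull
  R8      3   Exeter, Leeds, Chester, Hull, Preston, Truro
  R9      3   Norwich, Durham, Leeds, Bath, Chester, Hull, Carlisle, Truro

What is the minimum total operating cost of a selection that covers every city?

R4, R9 cover every city at operating cost 7 + 3 = 10.
Any cover uses at least 2 routes; among all covering selections none totals below 10.
Greedy by coverage-per-operating cost would pick R9, R8, R3 for 12 — worse than the optimum 10.

10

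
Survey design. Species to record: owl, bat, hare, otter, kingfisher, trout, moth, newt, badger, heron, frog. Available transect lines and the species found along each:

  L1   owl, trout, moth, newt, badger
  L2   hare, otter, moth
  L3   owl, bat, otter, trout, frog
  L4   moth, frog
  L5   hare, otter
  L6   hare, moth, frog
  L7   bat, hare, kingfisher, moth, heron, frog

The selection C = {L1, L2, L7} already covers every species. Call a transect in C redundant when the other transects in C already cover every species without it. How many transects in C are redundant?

0

Drop L1: owl, trout, newt, badger uncovered — not redundant.
Drop L2: otter uncovered — not redundant.
Drop L7: bat, kingfisher, heron, frog uncovered — not redundant.
None of the transects in C is redundant.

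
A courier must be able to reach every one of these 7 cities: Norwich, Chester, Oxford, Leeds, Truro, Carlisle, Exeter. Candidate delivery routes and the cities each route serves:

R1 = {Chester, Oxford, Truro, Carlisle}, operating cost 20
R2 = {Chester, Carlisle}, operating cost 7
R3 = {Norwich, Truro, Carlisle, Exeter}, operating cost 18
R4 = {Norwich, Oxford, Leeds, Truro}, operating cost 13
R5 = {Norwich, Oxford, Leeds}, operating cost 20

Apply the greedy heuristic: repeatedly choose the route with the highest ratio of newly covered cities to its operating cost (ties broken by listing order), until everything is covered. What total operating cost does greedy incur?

38

Pick 1: R4 adds 4 new (Norwich, Oxford, Leeds, Truro) at operating cost 13 (ratio 4/13).
Pick 2: R2 adds 2 new (Chester, Carlisle) at operating cost 7 (ratio 2/7).
Pick 3: R3 adds 1 new (Exeter) at operating cost 18 (ratio 1/18).
Greedy total operating cost: 13 + 7 + 18 = 38.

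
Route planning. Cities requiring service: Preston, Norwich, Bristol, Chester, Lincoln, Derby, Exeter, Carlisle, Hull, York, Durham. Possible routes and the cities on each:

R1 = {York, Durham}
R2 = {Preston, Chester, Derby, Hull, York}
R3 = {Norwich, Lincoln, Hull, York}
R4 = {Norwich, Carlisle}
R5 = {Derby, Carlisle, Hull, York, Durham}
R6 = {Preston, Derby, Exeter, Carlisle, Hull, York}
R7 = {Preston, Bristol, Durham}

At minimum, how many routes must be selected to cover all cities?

R2, R3, R6, R7 together cover {Preston, Norwich, Bristol, Chester, Lincoln, Derby, Exeter, Carlisle, Hull, York, Durham} — every city.
No 3 of the 7 routes cover everything (all 35 triples fall short), so 4 is minimum.

4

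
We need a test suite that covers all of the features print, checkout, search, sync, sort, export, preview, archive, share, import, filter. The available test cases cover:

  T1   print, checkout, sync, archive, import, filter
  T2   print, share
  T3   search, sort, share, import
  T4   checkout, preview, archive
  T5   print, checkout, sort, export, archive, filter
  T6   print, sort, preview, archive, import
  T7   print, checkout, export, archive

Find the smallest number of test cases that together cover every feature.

4

T1, T3, T4, T5 together cover {print, checkout, search, sync, sort, export, preview, archive, share, import, filter} — every feature.
No 3 of the 7 test cases cover everything (all 35 triples fall short), so 4 is minimum.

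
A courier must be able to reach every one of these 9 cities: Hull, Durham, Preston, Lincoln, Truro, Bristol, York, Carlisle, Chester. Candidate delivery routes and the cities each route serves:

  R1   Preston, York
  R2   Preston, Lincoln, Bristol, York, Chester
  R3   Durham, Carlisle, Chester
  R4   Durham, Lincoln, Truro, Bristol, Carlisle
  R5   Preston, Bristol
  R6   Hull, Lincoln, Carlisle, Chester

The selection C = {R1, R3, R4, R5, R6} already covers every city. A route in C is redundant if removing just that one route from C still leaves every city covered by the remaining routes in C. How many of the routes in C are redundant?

Drop R1: York uncovered — not redundant.
Drop R3: the rest still cover every city — redundant.
Drop R4: Truro uncovered — not redundant.
Drop R5: the rest still cover every city — redundant.
Drop R6: Hull uncovered — not redundant.
2 redundant: R3, R5.

2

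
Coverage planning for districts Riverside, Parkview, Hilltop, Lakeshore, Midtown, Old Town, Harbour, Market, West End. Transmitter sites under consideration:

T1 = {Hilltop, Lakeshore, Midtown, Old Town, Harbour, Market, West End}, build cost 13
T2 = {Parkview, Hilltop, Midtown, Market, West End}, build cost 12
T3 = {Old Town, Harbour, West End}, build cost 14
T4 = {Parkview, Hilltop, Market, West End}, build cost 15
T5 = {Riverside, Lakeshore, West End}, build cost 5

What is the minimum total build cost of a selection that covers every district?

30

T1, T2, T5 cover every district at build cost 13 + 12 + 5 = 30.
Any cover uses at least 3 transmitter sites; among all covering selections none totals below 30.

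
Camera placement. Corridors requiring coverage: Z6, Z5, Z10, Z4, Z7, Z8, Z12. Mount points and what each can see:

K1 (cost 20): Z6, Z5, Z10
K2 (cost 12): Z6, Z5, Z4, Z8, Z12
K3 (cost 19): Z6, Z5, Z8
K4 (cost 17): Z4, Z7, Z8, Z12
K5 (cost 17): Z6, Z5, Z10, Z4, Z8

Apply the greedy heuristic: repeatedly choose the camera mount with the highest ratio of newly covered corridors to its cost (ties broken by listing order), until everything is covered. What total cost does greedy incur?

46

Pick 1: K2 adds 5 new (Z6, Z5, Z4, Z8, Z12) at cost 12 (ratio 5/12).
Pick 2: K4 adds 1 new (Z7) at cost 17 (ratio 1/17).
Pick 3: K5 adds 1 new (Z10) at cost 17 (ratio 1/17).
Greedy total cost: 12 + 17 + 17 = 46. (The true optimum is 34, so greedy overshoots here.)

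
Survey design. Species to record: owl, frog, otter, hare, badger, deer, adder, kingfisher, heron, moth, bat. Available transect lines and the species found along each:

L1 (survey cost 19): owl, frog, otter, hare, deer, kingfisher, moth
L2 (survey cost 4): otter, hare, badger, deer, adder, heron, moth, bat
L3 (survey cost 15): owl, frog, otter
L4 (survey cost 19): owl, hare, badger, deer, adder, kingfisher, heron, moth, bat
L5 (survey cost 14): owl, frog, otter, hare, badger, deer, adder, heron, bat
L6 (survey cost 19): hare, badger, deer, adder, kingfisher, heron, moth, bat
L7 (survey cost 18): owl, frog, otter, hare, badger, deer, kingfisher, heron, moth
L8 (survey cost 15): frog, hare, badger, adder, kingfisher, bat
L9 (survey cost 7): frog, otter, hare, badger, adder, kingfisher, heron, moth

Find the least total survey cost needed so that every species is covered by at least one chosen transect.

21

L5, L9 cover every species at survey cost 14 + 7 = 21.
Any cover uses at least 2 transects; among all covering selections none totals below 21.
Greedy by coverage-per-survey cost would pick L2, L9, L5 for 25 — worse than the optimum 21.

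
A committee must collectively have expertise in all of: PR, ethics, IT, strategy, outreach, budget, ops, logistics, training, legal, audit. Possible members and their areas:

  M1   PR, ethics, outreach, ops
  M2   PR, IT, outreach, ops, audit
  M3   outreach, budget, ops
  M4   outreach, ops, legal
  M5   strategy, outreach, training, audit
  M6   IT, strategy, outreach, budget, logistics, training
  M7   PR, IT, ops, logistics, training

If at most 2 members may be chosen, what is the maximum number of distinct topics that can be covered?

Choosing M1, M6 covers {PR, ethics, IT, strategy, outreach, budget, ops, logistics, training} — 9 topics.
No choice of 2 members does better; here legal, audit are left uncovered.

9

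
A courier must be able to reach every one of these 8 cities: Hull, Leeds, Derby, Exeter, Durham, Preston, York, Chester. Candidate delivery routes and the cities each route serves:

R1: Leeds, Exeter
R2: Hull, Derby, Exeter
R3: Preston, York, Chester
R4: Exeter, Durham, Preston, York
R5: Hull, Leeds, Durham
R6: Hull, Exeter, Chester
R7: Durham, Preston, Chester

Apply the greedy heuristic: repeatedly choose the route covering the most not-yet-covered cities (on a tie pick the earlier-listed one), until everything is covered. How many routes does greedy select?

Pick 1: R4 covers 4 new cities (Exeter, Durham, Preston, York).
Pick 2: R2 covers 2 new cities (Hull, Derby).
Pick 3: R1 covers 1 new cities (Leeds).
Pick 4: R3 covers 1 new cities (Chester).
Greedy uses 4 routes. (The true minimum is 3.)

4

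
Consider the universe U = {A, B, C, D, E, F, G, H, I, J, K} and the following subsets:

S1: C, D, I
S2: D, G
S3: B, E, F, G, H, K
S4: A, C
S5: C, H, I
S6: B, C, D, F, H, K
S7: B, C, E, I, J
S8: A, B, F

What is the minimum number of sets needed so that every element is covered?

S1, S3, S4, S7 together cover {A, B, C, D, E, F, G, H, I, J, K} — every element.
No 3 of the 8 sets cover everything (all 56 triples fall short), so 4 is minimum.

4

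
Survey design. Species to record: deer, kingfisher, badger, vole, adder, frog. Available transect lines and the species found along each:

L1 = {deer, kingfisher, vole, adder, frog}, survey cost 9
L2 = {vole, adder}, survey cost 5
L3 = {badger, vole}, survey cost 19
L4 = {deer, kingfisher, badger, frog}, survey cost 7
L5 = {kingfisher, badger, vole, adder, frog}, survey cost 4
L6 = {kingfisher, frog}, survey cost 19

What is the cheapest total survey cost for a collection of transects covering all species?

11

L4, L5 cover every species at survey cost 7 + 4 = 11.
Any cover uses at least 2 transects; among all covering selections none totals below 11.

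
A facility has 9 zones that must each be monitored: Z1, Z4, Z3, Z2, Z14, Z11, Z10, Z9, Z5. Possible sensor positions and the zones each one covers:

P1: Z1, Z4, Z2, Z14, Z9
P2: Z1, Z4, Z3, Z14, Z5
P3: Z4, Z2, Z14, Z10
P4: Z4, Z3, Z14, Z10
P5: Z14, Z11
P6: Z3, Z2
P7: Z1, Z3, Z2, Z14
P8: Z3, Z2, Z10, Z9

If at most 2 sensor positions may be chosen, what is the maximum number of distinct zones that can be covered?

Choosing P2, P8 covers {Z1, Z4, Z3, Z2, Z14, Z10, Z9, Z5} — 8 zones.
No choice of 2 sensor positions does better; here Z11 is left uncovered.

8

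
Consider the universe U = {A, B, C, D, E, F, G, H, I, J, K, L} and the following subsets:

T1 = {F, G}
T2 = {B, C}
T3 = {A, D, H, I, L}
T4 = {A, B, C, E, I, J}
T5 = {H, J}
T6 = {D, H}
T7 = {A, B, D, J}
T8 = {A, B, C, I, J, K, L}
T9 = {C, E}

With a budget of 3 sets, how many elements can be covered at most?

11

Choosing T1, T3, T4 covers {A, B, C, D, E, F, G, H, I, J, L} — 11 elements.
No choice of 3 sets does better; here K is left uncovered.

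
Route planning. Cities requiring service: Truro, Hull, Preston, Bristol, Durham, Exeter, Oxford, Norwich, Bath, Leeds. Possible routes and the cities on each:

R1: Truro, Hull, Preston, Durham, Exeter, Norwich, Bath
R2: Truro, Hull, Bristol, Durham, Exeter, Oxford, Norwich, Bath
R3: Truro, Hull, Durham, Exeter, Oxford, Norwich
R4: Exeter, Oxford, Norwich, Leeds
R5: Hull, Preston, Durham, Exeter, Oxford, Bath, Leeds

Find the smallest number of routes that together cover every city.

R2, R5 together cover {Truro, Hull, Preston, Bristol, Durham, Exeter, Oxford, Norwich, Bath, Leeds} — every city.
No single route contains all 10 cities, so 2 is optimal.

2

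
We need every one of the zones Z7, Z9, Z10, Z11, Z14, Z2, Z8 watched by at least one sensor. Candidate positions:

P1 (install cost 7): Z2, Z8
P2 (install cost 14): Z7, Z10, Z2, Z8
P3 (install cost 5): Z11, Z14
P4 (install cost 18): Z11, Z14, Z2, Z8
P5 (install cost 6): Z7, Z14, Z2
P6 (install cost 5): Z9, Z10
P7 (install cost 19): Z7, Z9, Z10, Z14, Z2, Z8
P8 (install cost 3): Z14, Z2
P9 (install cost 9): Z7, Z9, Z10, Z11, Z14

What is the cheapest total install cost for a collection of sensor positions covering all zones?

P1, P9 cover every zone at install cost 7 + 9 = 16.
Any cover uses at least 2 sensor positions; among all covering selections none totals below 16.
Greedy by coverage-per-install cost would pick P8, P9, P1 for 19 — worse than the optimum 16.

16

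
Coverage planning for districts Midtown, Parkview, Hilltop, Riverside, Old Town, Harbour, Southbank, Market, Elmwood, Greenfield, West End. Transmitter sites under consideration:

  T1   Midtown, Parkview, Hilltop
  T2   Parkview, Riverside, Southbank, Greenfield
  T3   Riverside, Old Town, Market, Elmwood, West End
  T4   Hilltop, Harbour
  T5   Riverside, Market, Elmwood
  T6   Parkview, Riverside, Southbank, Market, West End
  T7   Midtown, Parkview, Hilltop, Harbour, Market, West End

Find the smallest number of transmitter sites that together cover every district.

3

T2, T3, T7 together cover {Midtown, Parkview, Hilltop, Riverside, Old Town, Harbour, Southbank, Market, Elmwood, Greenfield, West End} — every district.
No 2 of the 7 transmitter sites cover everything (all 21 pairs fall short), so 3 is minimum.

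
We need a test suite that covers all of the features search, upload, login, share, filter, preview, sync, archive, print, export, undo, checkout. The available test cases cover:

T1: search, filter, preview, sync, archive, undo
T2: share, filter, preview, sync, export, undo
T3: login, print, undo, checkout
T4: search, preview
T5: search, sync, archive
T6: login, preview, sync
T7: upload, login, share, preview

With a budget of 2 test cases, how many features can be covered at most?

Choosing T1, T3 covers {search, login, filter, preview, sync, archive, print, undo, checkout} — 9 features.
No choice of 2 test cases does better; here upload, share, export are left uncovered.

9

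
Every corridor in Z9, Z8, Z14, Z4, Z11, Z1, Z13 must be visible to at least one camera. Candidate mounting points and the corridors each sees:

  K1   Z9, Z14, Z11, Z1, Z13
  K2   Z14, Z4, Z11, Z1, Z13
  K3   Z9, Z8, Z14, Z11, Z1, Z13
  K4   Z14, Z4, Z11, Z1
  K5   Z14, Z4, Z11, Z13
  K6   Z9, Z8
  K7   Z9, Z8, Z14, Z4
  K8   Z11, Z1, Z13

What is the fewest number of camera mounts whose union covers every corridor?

K1, K7 together cover {Z9, Z8, Z14, Z4, Z11, Z1, Z13} — every corridor.
No single camera mount contains all 7 corridors, so 2 is optimal.

2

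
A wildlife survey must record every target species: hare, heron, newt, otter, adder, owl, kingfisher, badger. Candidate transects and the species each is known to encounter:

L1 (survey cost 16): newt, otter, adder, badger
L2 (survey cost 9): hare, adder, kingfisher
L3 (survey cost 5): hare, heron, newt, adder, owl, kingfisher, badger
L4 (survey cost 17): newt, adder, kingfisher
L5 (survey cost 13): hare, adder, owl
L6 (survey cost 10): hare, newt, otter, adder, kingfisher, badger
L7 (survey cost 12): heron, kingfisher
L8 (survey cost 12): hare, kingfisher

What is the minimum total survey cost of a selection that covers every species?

L3, L6 cover every species at survey cost 5 + 10 = 15.
Any cover uses at least 2 transects; among all covering selections none totals below 15.

15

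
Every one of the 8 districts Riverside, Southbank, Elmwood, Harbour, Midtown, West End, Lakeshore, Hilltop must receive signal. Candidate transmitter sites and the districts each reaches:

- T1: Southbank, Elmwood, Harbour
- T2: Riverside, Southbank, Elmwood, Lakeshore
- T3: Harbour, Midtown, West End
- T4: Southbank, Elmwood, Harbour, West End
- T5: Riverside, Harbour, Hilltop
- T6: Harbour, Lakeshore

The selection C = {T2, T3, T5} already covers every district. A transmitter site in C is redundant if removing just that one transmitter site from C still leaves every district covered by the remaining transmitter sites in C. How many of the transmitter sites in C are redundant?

Drop T2: Southbank, Elmwood, Lakeshore uncovered — not redundant.
Drop T3: Midtown, West End uncovered — not redundant.
Drop T5: Hilltop uncovered — not redundant.
None of the transmitter sites in C is redundant.

0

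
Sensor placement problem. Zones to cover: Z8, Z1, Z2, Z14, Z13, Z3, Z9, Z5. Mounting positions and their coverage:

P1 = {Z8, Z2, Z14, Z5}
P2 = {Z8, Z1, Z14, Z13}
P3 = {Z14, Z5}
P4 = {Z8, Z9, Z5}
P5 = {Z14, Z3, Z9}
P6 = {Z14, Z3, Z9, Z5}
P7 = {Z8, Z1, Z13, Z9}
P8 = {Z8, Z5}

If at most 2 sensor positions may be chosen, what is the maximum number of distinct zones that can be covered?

7

Choosing P1, P7 covers {Z8, Z1, Z2, Z14, Z13, Z9, Z5} — 7 zones.
No choice of 2 sensor positions does better; here Z3 is left uncovered.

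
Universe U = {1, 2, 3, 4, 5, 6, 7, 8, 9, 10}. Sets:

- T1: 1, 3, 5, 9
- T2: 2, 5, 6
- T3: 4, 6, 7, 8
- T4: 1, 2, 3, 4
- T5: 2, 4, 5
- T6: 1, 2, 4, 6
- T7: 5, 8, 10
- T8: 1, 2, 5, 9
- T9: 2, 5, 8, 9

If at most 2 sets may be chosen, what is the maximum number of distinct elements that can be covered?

Choosing T1, T3 covers {1, 3, 4, 5, 6, 7, 8, 9} — 8 elements.
No choice of 2 sets does better; here 2, 10 are left uncovered.

8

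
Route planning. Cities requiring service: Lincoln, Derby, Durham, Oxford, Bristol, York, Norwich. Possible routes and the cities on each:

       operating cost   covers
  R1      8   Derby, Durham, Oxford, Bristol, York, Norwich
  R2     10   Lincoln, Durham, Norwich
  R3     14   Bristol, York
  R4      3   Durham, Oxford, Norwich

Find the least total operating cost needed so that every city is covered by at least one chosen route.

18

R1, R2 cover every city at operating cost 8 + 10 = 18.
Any cover uses at least 2 routes; among all covering selections none totals below 18.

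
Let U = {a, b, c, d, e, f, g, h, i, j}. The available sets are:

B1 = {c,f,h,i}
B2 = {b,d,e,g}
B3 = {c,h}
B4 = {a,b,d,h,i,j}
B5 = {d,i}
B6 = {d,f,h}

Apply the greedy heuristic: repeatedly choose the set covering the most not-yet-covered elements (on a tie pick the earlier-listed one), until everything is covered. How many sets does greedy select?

Pick 1: B4 covers 6 new elements (a, b, d, h, i, j).
Pick 2: B1 covers 2 new elements (c, f).
Pick 3: B2 covers 2 new elements (e, g).
Greedy uses 3 sets.

3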